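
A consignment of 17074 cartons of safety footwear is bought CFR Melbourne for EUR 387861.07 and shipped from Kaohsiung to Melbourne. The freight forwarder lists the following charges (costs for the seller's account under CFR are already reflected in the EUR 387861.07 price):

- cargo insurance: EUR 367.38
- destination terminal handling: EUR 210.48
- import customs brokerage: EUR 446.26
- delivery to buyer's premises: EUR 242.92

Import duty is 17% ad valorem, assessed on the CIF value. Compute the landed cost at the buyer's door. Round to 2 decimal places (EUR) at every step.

Total landed cost: EUR 455126.95

CFR: the seller pays costs through ocean freight to the destination port, but not insurance.
CIF value = CFR price + insurance = 387861.07 + 367.38 = 388228.45
Import duty = 388228.45 × 17% = 65998.84
Buyer bears: insurance 367.38 + destination terminal 210.48 + brokerage 446.26 + delivery 242.92 + duty 65998.84 = 67265.88
Landed cost = invoice 387861.07 + 67265.88 = 455126.95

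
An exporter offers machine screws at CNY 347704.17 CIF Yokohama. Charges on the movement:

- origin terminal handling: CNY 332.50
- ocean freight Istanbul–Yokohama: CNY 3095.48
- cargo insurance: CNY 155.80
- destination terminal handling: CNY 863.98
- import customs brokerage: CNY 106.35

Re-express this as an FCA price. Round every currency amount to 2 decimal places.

FCA price: CNY 344120.39

Not relevant to the conversion: brokerage, destination terminal — on the buyer under both terms; not part of either seller's price.
From CIF to FCA, the seller no longer bears: origin terminal, freight, insurance.
FCA price = 347704.17 − 332.50 − 3095.48 − 155.80 = 344120.39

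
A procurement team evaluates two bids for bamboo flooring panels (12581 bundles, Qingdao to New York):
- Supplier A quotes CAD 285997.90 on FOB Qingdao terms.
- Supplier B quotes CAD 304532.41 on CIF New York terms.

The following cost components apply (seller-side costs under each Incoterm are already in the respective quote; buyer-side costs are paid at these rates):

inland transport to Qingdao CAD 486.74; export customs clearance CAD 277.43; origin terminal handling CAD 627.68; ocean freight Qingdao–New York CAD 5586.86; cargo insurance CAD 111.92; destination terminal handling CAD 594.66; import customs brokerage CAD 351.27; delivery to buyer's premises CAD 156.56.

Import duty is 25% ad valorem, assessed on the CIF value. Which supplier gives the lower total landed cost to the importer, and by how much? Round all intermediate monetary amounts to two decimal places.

Supplier A (FOB):
CIF value = FOB price + freight + insurance = 285997.90 + 5586.86 + 111.92 = 291696.68
Import duty = 291696.68 × 25% = 72924.17
Buyer bears (A): 5586.86 + 111.92 + 594.66 + 351.27 + 156.56 = 6801.27
Landed cost (A) = invoice 285997.90 + 6801.27 + duty 72924.17 = 365723.34
Supplier B (CIF):
The CIF price already equals the CIF value: 304532.41
Import duty = 304532.41 × 25% = 76133.10
Buyer bears (B): 594.66 + 351.27 + 156.56 = 1102.49
Landed cost (B) = invoice 304532.41 + 1102.49 + duty 76133.10 = 381768.00
Difference = |365723.34 − 381768.00| = 16044.66

Supplier A is cheaper by CAD 16044.66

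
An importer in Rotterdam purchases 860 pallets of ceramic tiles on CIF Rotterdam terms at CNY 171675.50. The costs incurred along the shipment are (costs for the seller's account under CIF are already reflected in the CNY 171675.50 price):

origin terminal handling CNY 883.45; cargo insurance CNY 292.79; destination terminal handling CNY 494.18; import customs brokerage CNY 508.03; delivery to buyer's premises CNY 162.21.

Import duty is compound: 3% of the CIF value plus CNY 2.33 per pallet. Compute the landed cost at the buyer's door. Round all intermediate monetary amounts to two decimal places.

CIF: the seller pays costs through ocean freight and marine insurance to the destination port.
Already in the invoice (seller's account under CIF): origin terminal, insurance — exclude.
The CIF price already equals the CIF value: 171675.50
Ad valorem component: 171675.50 × 3% = 5150.27
Specific component: 860 × 2.33 = 2003.80
Import duty = 5150.27 + 2003.80 = 7154.07
Buyer bears: destination terminal 494.18 + brokerage 508.03 + delivery 162.21 + duty 7154.07 = 8318.49
Landed cost = invoice 171675.50 + 8318.49 = 179993.99

Total landed cost: CNY 179993.99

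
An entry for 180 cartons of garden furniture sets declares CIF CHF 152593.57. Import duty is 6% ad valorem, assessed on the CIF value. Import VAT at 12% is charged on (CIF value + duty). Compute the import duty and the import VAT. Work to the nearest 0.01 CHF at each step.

Import duty = 152593.57 × 6% = 9155.61
VAT base = CIF + duty = 152593.57 + 9155.61 = 161749.18
Import VAT = 161749.18 × 12% = 19409.90

Import duty: CHF 9155.61; import VAT: CHF 19409.90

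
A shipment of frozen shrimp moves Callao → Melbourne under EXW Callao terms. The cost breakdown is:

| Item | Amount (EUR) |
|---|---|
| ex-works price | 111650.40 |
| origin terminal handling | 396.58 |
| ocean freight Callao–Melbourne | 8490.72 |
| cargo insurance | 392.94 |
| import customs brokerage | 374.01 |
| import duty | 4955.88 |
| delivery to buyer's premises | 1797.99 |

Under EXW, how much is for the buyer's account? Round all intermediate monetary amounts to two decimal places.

Buyer's account: EUR 16408.12

EXW: the seller makes goods available at their premises; the buyer bears all onward costs.
Seller's account: goods 111650.40 = 111650.40
Buyer's account: origin terminal 396.58 + freight 8490.72 + insurance 392.94 + brokerage 374.01 + duty 4955.88 + delivery 1797.99 = 16408.12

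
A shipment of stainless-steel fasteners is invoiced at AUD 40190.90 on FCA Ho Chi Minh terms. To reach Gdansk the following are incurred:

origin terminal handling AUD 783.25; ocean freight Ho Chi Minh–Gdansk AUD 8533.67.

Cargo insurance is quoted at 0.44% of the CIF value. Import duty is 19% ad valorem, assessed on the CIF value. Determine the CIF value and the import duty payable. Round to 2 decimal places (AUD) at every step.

Let C be the CIF value. C = FCA price + pre-shipment costs + freight + 0.44% × C
C − 0.44% × C = 40190.90 + 783.25 + 8533.67
0.9956 × C = 49507.82
C = 49507.82 / 0.9956 = 49726.62
Insurance premium = 0.44% × 49726.62 = 218.80
Import duty = 49726.62 × 19% = 9448.06

CIF value: AUD 49726.62; import duty: AUD 9448.06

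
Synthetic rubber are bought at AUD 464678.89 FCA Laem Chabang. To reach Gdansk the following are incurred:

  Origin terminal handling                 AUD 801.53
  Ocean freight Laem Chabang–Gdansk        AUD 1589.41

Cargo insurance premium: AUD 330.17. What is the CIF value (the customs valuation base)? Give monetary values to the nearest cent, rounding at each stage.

CIF value: AUD 467400.00

CIF = FCA price + pre-shipment costs + freight + insurance
CIF = 464678.89 + 801.53 + 1589.41 + 330.17 = 467400.00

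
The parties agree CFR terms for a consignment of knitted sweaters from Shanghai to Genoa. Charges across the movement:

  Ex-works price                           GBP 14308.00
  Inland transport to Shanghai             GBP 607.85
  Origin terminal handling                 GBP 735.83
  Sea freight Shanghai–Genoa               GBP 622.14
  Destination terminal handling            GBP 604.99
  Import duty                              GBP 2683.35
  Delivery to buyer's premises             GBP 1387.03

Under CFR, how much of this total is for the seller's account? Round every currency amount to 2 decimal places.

Seller's account: GBP 16273.82

CFR: the seller pays costs through ocean freight to the destination port, but not insurance.
Seller's account: goods 14308.00 + inland to port 607.85 + origin terminal 735.83 + freight 622.14 = 16273.82
Buyer's account: destination terminal 604.99 + duty 2683.35 + delivery 1387.03 = 4675.37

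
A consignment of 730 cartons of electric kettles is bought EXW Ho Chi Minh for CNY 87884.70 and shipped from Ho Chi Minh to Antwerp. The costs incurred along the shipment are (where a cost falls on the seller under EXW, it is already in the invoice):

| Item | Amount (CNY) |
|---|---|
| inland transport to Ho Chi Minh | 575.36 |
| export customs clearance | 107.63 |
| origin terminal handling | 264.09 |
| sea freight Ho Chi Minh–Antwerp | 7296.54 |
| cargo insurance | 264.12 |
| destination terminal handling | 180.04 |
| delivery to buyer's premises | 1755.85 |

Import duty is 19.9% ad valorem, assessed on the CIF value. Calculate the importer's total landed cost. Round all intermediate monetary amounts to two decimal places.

EXW: the seller makes goods available at their premises; the buyer bears all onward costs.
CIF value = EXW price + inland to port + export clearance + origin terminal + freight + insurance = 87884.70 + 575.36 + 107.63 + 264.09 + 7296.54 + 264.12 = 96392.44
Import duty = 96392.44 × 19.9% = 19182.10
Buyer bears: inland to port 575.36 + export clearance 107.63 + origin terminal 264.09 + freight 7296.54 + insurance 264.12 + destination terminal 180.04 + delivery 1755.85 + duty 19182.10 = 29625.73
Landed cost = invoice 87884.70 + 29625.73 = 117510.43

Total landed cost: CNY 117510.43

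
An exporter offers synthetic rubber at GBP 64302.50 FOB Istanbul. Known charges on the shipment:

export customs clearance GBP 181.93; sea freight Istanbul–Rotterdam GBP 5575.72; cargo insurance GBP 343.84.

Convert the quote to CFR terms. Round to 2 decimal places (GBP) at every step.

CFR price: GBP 69878.22

Not relevant to the conversion: export clearance — on the seller under both FOB and CFR; already in the FOB price and stays in the CFR price. insurance — on the buyer under both terms; not part of either seller's price.
From FOB to CFR, the seller additionally bears: freight.
CFR price = 64302.50 + 5575.72 = 69878.22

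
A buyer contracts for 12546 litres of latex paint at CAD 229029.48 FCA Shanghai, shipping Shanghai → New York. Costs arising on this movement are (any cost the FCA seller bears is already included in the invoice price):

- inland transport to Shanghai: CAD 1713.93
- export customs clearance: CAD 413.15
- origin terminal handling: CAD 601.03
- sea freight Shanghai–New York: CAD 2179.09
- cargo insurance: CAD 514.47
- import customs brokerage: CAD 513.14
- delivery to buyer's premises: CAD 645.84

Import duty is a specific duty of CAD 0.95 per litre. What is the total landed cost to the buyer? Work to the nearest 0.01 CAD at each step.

FCA: the seller delivers export-cleared goods to the carrier; the buyer bears costs from that point.
Already in the invoice (seller's account under FCA): inland to port, export clearance — exclude.
CIF value = FCA price + origin terminal + freight + insurance = 229029.48 + 601.03 + 2179.09 + 514.47 = 232324.07
Import duty = 12546 × 0.95 = 11918.70
Buyer bears: origin terminal 601.03 + freight 2179.09 + insurance 514.47 + brokerage 513.14 + delivery 645.84 + duty 11918.70 = 16372.27
Landed cost = invoice 229029.48 + 16372.27 = 245401.75

Total landed cost: CAD 245401.75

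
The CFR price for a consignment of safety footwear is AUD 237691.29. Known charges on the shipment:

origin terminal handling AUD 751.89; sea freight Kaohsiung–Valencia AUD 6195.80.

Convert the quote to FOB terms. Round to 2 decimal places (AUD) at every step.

Not relevant to the conversion: origin terminal — on the seller under both CFR and FOB; already in the CFR price and stays in the FOB price.
From CFR to FOB, the seller no longer bears: freight.
FOB price = 237691.29 − 6195.80 = 231495.49

FOB price: AUD 231495.49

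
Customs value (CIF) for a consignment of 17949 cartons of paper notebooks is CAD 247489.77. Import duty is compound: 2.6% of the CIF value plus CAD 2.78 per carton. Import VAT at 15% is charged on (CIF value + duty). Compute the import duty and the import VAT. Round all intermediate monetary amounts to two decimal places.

Import duty: CAD 56332.95; import VAT: CAD 45573.41

Ad valorem component: 247489.77 × 2.6% = 6434.73
Specific component: 17949 × 2.78 = 49898.22
Import duty = 6434.73 + 49898.22 = 56332.95
VAT base = CIF + duty = 247489.77 + 56332.95 = 303822.72
Import VAT = 303822.72 × 15% = 45573.41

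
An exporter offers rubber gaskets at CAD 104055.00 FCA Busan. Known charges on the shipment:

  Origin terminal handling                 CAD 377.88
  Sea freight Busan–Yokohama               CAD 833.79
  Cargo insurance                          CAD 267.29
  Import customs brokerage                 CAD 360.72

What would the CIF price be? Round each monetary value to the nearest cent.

Not relevant to the conversion: brokerage — on the buyer under both terms; not part of either seller's price.
From FCA to CIF, the seller additionally bears: origin terminal, freight, insurance.
CIF price = 104055.00 + 377.88 + 833.79 + 267.29 = 105533.96

CIF price: CAD 105533.96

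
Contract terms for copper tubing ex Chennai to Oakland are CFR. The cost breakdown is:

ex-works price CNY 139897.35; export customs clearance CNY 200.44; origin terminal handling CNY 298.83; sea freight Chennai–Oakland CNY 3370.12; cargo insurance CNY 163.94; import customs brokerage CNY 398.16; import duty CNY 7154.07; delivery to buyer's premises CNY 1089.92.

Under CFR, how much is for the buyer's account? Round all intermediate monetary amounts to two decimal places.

CFR: the seller pays costs through ocean freight to the destination port, but not insurance.
Seller's account: goods 139897.35 + export clearance 200.44 + origin terminal 298.83 + freight 3370.12 = 143766.74
Buyer's account: insurance 163.94 + brokerage 398.16 + duty 7154.07 + delivery 1089.92 = 8806.09

Buyer's account: CNY 8806.09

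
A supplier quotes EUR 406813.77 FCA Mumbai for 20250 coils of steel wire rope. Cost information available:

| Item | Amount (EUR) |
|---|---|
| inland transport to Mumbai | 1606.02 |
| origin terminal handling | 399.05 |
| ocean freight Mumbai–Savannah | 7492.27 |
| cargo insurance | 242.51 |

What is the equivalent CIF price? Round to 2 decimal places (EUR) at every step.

CIF price: EUR 414947.60

Not relevant to the conversion: inland to port — on the seller under both FCA and CIF; already in the FCA price and stays in the CIF price.
From FCA to CIF, the seller additionally bears: origin terminal, freight, insurance.
CIF price = 406813.77 + 399.05 + 7492.27 + 242.51 = 414947.60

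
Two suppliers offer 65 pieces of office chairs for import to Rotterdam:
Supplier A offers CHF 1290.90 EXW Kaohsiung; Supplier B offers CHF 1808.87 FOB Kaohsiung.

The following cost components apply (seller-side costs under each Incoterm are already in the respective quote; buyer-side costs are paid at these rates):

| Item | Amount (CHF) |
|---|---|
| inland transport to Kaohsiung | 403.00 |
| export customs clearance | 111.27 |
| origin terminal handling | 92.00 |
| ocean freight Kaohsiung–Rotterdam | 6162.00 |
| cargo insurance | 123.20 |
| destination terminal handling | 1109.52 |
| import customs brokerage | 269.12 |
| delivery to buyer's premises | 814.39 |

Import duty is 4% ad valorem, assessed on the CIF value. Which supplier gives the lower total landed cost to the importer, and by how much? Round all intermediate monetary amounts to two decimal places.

Supplier B is cheaper by CHF 91.83

Supplier A (EXW):
CIF value = EXW price + inland to port + export clearance + origin terminal + freight + insurance = 1290.90 + 403.00 + 111.27 + 92.00 + 6162.00 + 123.20 = 8182.37
Import duty = 8182.37 × 4% = 327.29
Buyer bears (A): 403.00 + 111.27 + 92.00 + 6162.00 + 123.20 + 1109.52 + 269.12 + 814.39 = 9084.50
Landed cost (A) = invoice 1290.90 + 9084.50 + duty 327.29 = 10702.69
Supplier B (FOB):
CIF value = FOB price + freight + insurance = 1808.87 + 6162.00 + 123.20 = 8094.07
Import duty = 8094.07 × 4% = 323.76
Buyer bears (B): 6162.00 + 123.20 + 1109.52 + 269.12 + 814.39 = 8478.23
Landed cost (B) = invoice 1808.87 + 8478.23 + duty 323.76 = 10610.86
Difference = |10702.69 − 10610.86| = 91.83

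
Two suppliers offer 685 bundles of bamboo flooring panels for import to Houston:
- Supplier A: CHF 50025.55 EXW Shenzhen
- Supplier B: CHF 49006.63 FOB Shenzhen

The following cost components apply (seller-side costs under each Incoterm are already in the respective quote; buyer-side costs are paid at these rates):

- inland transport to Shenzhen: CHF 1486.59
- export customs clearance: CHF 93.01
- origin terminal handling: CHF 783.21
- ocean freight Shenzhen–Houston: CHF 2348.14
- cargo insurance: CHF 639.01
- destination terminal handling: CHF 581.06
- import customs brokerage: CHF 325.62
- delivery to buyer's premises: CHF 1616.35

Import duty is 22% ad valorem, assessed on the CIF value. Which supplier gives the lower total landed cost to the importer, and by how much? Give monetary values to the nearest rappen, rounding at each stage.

Supplier B is cheaper by CHF 4125.71

Supplier A (EXW):
CIF value = EXW price + inland to port + export clearance + origin terminal + freight + insurance = 50025.55 + 1486.59 + 93.01 + 783.21 + 2348.14 + 639.01 = 55375.51
Import duty = 55375.51 × 22% = 12182.61
Buyer bears (A): 1486.59 + 93.01 + 783.21 + 2348.14 + 639.01 + 581.06 + 325.62 + 1616.35 = 7872.99
Landed cost (A) = invoice 50025.55 + 7872.99 + duty 12182.61 = 70081.15
Supplier B (FOB):
CIF value = FOB price + freight + insurance = 49006.63 + 2348.14 + 639.01 = 51993.78
Import duty = 51993.78 × 22% = 11438.63
Buyer bears (B): 2348.14 + 639.01 + 581.06 + 325.62 + 1616.35 = 5510.18
Landed cost (B) = invoice 49006.63 + 5510.18 + duty 11438.63 = 65955.44
Difference = |70081.15 − 65955.44| = 4125.71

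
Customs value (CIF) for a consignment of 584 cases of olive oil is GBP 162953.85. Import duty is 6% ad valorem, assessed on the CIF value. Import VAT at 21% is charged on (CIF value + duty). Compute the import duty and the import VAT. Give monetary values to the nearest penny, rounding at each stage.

Import duty = 162953.85 × 6% = 9777.23
VAT base = CIF + duty = 162953.85 + 9777.23 = 172731.08
Import VAT = 172731.08 × 21% = 36273.53

Import duty: GBP 9777.23; import VAT: GBP 36273.53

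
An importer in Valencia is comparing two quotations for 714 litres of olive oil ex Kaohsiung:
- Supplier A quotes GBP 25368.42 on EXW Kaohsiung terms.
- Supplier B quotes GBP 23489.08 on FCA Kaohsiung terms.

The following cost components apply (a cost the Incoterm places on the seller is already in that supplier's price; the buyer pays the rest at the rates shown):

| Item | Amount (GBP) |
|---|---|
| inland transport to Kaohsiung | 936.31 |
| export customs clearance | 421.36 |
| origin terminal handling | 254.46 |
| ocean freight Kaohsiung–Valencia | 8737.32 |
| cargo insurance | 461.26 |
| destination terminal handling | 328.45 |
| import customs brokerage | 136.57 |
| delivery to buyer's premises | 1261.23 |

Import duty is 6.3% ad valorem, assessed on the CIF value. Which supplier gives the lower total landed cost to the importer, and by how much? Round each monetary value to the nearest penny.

Supplier B is cheaper by GBP 3440.95

Supplier A (EXW):
CIF value = EXW price + inland to port + export clearance + origin terminal + freight + insurance = 25368.42 + 936.31 + 421.36 + 254.46 + 8737.32 + 461.26 = 36179.13
Import duty = 36179.13 × 6.3% = 2279.29
Buyer bears (A): 936.31 + 421.36 + 254.46 + 8737.32 + 461.26 + 328.45 + 136.57 + 1261.23 = 12536.96
Landed cost (A) = invoice 25368.42 + 12536.96 + duty 2279.29 = 40184.67
Supplier B (FCA):
CIF value = FCA price + origin terminal + freight + insurance = 23489.08 + 254.46 + 8737.32 + 461.26 = 32942.12
Import duty = 32942.12 × 6.3% = 2075.35
Buyer bears (B): 254.46 + 8737.32 + 461.26 + 328.45 + 136.57 + 1261.23 = 11179.29
Landed cost (B) = invoice 23489.08 + 11179.29 + duty 2075.35 = 36743.72
Difference = |40184.67 − 36743.72| = 3440.95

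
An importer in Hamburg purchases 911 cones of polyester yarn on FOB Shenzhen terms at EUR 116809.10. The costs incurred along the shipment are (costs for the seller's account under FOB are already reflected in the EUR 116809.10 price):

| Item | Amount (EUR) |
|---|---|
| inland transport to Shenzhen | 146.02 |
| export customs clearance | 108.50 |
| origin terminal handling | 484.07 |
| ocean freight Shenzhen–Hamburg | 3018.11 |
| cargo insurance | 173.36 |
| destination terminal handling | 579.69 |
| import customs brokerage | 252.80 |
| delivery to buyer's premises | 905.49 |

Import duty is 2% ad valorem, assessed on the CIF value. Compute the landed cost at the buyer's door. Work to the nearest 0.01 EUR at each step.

Total landed cost: EUR 124138.56

FOB: the seller bears costs until goods are on board at the origin port; the buyer bears freight, insurance and all costs thereafter.
Already in the invoice (seller's account under FOB): inland to port, export clearance, origin terminal — exclude.
CIF value = FOB price + freight + insurance = 116809.10 + 3018.11 + 173.36 = 120000.57
Import duty = 120000.57 × 2% = 2400.01
Buyer bears: freight 3018.11 + insurance 173.36 + destination terminal 579.69 + brokerage 252.80 + delivery 905.49 + duty 2400.01 = 7329.46
Landed cost = invoice 116809.10 + 7329.46 = 124138.56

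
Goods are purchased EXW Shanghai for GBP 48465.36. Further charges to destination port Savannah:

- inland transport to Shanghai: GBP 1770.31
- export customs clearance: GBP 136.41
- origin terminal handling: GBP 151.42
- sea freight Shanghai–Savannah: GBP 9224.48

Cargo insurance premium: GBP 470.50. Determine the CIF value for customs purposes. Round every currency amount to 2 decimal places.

CIF value: GBP 60218.48

CIF = EXW price + pre-shipment costs + freight + insurance
CIF = 48465.36 + 1770.31 + 136.41 + 151.42 + 9224.48 + 470.50 = 60218.48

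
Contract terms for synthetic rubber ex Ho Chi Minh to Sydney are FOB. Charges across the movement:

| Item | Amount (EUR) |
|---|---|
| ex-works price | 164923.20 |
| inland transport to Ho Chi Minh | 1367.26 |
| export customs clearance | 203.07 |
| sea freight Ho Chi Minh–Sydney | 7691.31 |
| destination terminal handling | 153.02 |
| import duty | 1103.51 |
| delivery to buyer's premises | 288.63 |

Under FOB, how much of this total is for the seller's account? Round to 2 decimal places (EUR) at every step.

Seller's account: EUR 166493.53

FOB: the seller bears costs until goods are on board at the origin port; the buyer bears freight, insurance and all costs thereafter.
Seller's account: goods 164923.20 + inland to port 1367.26 + export clearance 203.07 = 166493.53
Buyer's account: freight 7691.31 + destination terminal 153.02 + duty 1103.51 + delivery 288.63 = 9236.47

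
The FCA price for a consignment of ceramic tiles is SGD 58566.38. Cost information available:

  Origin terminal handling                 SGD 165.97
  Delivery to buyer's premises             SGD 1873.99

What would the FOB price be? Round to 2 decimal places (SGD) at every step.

FOB price: SGD 58732.35

Not relevant to the conversion: delivery — on the buyer under both terms; not part of either seller's price.
From FCA to FOB, the seller additionally bears: origin terminal.
FOB price = 58566.38 + 165.97 = 58732.35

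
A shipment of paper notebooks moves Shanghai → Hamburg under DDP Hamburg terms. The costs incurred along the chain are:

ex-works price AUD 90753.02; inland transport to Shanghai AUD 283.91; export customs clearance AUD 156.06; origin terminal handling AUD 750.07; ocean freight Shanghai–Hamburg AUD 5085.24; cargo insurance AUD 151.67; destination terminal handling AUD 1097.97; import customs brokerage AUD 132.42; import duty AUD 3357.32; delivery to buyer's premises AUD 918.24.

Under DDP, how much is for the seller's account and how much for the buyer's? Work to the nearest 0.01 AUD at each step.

Seller: AUD 102685.92; buyer: AUD 0.00

DDP: the seller bears all costs including import duty.
Seller's account: goods 90753.02 + inland to port 283.91 + export clearance 156.06 + origin terminal 750.07 + freight 5085.24 + insurance 151.67 + destination terminal 1097.97 + brokerage 132.42 + duty 3357.32 + delivery 918.24 = 102685.92
Buyer's account: 0.00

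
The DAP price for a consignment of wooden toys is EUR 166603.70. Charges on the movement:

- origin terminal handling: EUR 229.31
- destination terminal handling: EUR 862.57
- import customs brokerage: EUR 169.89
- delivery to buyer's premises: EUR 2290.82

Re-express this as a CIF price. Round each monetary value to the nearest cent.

Not relevant to the conversion: origin terminal — on the seller under both DAP and CIF; already in the DAP price and stays in the CIF price. brokerage — on the buyer under both terms; not part of either seller's price.
From DAP to CIF, the seller no longer bears: destination terminal, delivery.
CIF price = 166603.70 − 862.57 − 2290.82 = 163450.31

CIF price: EUR 163450.31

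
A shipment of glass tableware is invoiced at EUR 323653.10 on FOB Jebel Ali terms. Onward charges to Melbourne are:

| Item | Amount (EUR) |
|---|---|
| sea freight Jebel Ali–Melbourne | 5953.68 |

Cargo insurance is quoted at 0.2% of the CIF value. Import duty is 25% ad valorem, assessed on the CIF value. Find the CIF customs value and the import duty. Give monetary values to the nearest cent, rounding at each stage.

Let C be the CIF value. C = FOB price + freight + 0.2% × C
C − 0.2% × C = 323653.10 + 5953.68
0.998 × C = 329606.78
C = 329606.78 / 0.998 = 330267.31
Insurance premium = 0.2% × 330267.31 = 660.53
Import duty = 330267.31 × 25% = 82566.83

CIF value: EUR 330267.31; import duty: EUR 82566.83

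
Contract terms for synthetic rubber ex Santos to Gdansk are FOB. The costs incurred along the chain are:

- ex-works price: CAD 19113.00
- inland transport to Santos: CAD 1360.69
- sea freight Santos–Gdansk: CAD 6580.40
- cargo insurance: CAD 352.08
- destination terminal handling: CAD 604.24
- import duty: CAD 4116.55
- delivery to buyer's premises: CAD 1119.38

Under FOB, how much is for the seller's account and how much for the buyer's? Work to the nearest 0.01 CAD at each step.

FOB: the seller bears costs until goods are on board at the origin port; the buyer bears freight, insurance and all costs thereafter.
Seller's account: goods 19113.00 + inland to port 1360.69 = 20473.69
Buyer's account: freight 6580.40 + insurance 352.08 + destination terminal 604.24 + duty 4116.55 + delivery 1119.38 = 12772.65

Seller: CAD 20473.69; buyer: CAD 12772.65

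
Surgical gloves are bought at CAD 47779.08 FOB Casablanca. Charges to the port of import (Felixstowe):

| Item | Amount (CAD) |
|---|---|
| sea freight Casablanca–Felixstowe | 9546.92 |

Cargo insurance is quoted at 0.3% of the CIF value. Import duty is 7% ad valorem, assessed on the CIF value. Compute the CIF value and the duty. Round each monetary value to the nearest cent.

Let C be the CIF value. C = FOB price + freight + 0.3% × C
C − 0.3% × C = 47779.08 + 9546.92
0.997 × C = 57326.00
C = 57326.00 / 0.997 = 57498.50
Insurance premium = 0.3% × 57498.50 = 172.50
Import duty = 57498.50 × 7% = 4024.90

CIF value: CAD 57498.50; import duty: CAD 4024.90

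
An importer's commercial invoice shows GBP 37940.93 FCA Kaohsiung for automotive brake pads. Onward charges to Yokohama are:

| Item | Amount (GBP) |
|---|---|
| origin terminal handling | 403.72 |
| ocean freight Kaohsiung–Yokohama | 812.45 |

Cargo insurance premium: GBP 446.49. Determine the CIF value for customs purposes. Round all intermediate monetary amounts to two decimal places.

CIF = FCA price + pre-shipment costs + freight + insurance
CIF = 37940.93 + 403.72 + 812.45 + 446.49 = 39603.59

CIF value: GBP 39603.59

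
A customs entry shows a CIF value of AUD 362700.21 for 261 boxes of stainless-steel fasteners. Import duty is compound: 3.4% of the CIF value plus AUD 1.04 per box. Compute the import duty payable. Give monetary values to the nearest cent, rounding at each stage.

Ad valorem component: 362700.21 × 3.4% = 12331.81
Specific component: 261 × 1.04 = 271.44
Import duty = 12331.81 + 271.44 = 12603.25

Import duty: AUD 12603.25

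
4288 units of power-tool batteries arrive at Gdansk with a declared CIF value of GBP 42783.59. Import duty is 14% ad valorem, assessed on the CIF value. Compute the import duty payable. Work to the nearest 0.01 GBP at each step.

Import duty = 42783.59 × 14% = 5989.70

Import duty: GBP 5989.70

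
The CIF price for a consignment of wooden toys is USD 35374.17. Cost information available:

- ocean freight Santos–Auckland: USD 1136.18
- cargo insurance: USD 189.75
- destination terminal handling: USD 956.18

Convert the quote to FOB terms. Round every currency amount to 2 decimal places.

Not relevant to the conversion: destination terminal — on the buyer under both terms; not part of either seller's price.
From CIF to FOB, the seller no longer bears: freight, insurance.
FOB price = 35374.17 − 1136.18 − 189.75 = 34048.24

FOB price: USD 34048.24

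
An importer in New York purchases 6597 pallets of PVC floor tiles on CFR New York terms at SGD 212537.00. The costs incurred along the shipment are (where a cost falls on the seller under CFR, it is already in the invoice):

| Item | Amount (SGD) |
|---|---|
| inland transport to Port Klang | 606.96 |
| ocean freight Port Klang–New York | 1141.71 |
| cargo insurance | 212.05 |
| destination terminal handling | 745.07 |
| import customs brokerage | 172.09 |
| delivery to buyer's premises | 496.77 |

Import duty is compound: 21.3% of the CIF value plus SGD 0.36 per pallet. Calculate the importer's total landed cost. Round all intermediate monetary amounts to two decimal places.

Total landed cost: SGD 261853.45

CFR: the seller pays costs through ocean freight to the destination port, but not insurance.
Already in the invoice (seller's account under CFR): inland to port, freight — exclude.
CIF value = CFR price + insurance = 212537.00 + 212.05 = 212749.05
Ad valorem component: 212749.05 × 21.3% = 45315.55
Specific component: 6597 × 0.36 = 2374.92
Import duty = 45315.55 + 2374.92 = 47690.47
Buyer bears: insurance 212.05 + destination terminal 745.07 + brokerage 172.09 + delivery 496.77 + duty 47690.47 = 49316.45
Landed cost = invoice 212537.00 + 49316.45 = 261853.45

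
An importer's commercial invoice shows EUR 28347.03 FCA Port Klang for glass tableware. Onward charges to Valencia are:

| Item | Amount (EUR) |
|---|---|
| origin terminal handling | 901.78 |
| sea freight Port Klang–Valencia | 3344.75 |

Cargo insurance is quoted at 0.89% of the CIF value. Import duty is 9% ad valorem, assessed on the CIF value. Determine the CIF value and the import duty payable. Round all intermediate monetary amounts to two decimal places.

CIF value: EUR 32886.25; import duty: EUR 2959.76

Let C be the CIF value. C = FCA price + pre-shipment costs + freight + 0.89% × C
C − 0.89% × C = 28347.03 + 901.78 + 3344.75
0.9911 × C = 32593.56
C = 32593.56 / 0.9911 = 32886.25
Insurance premium = 0.89% × 32886.25 = 292.69
Import duty = 32886.25 × 9% = 2959.76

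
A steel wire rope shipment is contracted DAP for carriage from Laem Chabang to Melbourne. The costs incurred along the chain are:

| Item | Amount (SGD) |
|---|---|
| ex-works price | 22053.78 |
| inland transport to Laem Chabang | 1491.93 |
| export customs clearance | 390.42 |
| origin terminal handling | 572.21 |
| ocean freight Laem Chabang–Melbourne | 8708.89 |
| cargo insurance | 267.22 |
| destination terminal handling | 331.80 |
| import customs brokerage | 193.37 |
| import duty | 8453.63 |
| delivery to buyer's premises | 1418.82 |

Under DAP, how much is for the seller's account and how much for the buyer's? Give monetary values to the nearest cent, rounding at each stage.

Seller: SGD 35235.07; buyer: SGD 8647.00

DAP: the seller bears all costs to the named destination except import duty and clearance.
Seller's account: goods 22053.78 + inland to port 1491.93 + export clearance 390.42 + origin terminal 572.21 + freight 8708.89 + insurance 267.22 + destination terminal 331.80 + delivery 1418.82 = 35235.07
Buyer's account: brokerage 193.37 + duty 8453.63 = 8647.00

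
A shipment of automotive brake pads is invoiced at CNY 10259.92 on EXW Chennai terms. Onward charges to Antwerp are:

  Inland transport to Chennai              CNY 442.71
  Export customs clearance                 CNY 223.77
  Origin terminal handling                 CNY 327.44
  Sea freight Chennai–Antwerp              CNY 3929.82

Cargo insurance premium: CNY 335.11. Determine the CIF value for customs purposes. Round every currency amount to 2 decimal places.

CIF value: CNY 15518.77

CIF = EXW price + pre-shipment costs + freight + insurance
CIF = 10259.92 + 442.71 + 223.77 + 327.44 + 3929.82 + 335.11 = 15518.77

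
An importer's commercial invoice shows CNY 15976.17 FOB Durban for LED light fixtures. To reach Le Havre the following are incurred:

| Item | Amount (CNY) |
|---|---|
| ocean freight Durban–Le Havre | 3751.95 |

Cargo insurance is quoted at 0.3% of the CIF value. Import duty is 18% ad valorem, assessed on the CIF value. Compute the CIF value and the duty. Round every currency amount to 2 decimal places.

CIF value: CNY 19787.48; import duty: CNY 3561.75

Let C be the CIF value. C = FOB price + freight + 0.3% × C
C − 0.3% × C = 15976.17 + 3751.95
0.997 × C = 19728.12
C = 19728.12 / 0.997 = 19787.48
Insurance premium = 0.3% × 19787.48 = 59.36
Import duty = 19787.48 × 18% = 3561.75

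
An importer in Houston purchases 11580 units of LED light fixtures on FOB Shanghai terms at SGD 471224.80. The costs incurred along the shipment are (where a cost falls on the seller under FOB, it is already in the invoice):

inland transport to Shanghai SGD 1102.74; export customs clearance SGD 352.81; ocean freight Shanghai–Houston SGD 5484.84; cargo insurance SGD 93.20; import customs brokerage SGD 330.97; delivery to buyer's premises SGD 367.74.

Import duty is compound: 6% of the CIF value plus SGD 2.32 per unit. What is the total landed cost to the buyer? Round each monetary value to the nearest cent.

Total landed cost: SGD 532975.32

FOB: the seller bears costs until goods are on board at the origin port; the buyer bears freight, insurance and all costs thereafter.
Already in the invoice (seller's account under FOB): inland to port, export clearance — exclude.
CIF value = FOB price + freight + insurance = 471224.80 + 5484.84 + 93.20 = 476802.84
Ad valorem component: 476802.84 × 6% = 28608.17
Specific component: 11580 × 2.32 = 26865.60
Import duty = 28608.17 + 26865.60 = 55473.77
Buyer bears: freight 5484.84 + insurance 93.20 + brokerage 330.97 + delivery 367.74 + duty 55473.77 = 61750.52
Landed cost = invoice 471224.80 + 61750.52 = 532975.32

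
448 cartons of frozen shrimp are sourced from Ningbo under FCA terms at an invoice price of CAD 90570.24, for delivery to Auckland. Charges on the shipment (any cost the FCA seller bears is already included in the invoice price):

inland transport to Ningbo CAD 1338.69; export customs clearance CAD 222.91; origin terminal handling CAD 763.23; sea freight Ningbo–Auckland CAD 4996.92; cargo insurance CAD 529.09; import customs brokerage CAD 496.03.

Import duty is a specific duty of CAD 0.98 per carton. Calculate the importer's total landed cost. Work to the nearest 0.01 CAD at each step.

Total landed cost: CAD 97794.55

FCA: the seller delivers export-cleared goods to the carrier; the buyer bears costs from that point.
Already in the invoice (seller's account under FCA): inland to port, export clearance — exclude.
CIF value = FCA price + origin terminal + freight + insurance = 90570.24 + 763.23 + 4996.92 + 529.09 = 96859.48
Import duty = 448 × 0.98 = 439.04
Buyer bears: origin terminal 763.23 + freight 4996.92 + insurance 529.09 + brokerage 496.03 + duty 439.04 = 7224.31
Landed cost = invoice 90570.24 + 7224.31 = 97794.55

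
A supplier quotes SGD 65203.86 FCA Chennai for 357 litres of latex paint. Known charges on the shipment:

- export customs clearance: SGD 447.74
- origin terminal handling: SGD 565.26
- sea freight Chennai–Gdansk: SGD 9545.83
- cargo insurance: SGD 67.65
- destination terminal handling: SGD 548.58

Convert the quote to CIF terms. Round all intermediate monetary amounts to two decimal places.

Not relevant to the conversion: export clearance — on the seller under both FCA and CIF; already in the FCA price and stays in the CIF price. destination terminal — on the buyer under both terms; not part of either seller's price.
From FCA to CIF, the seller additionally bears: origin terminal, freight, insurance.
CIF price = 65203.86 + 565.26 + 9545.83 + 67.65 = 75382.60

CIF price: SGD 75382.60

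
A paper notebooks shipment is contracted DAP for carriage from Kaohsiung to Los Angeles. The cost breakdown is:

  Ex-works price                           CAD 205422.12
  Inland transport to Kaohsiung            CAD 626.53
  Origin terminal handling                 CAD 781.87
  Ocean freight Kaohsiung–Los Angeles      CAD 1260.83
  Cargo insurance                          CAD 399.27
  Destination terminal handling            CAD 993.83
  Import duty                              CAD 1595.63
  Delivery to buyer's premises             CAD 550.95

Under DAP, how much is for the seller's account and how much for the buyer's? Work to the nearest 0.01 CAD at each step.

DAP: the seller bears all costs to the named destination except import duty and clearance.
Seller's account: goods 205422.12 + inland to port 626.53 + origin terminal 781.87 + freight 1260.83 + insurance 399.27 + destination terminal 993.83 + delivery 550.95 = 210035.40
Buyer's account: duty 1595.63 = 1595.63

Seller: CAD 210035.40; buyer: CAD 1595.63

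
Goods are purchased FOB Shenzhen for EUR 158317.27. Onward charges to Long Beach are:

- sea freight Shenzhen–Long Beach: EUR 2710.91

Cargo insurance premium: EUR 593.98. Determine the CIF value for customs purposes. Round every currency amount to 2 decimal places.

CIF value: EUR 161622.16

CIF = FOB price + freight + insurance
CIF = 158317.27 + 2710.91 + 593.98 = 161622.16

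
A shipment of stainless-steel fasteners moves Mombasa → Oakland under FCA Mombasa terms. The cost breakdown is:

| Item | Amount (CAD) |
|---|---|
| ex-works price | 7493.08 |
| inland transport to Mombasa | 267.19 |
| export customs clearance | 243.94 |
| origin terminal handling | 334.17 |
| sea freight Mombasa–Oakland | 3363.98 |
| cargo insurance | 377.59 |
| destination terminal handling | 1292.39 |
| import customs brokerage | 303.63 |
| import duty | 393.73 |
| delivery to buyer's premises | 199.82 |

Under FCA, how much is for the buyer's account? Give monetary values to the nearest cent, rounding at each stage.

Buyer's account: CAD 6265.31

FCA: the seller delivers export-cleared goods to the carrier; the buyer bears costs from that point.
Seller's account: goods 7493.08 + inland to port 267.19 + export clearance 243.94 = 8004.21
Buyer's account: origin terminal 334.17 + freight 3363.98 + insurance 377.59 + destination terminal 1292.39 + brokerage 303.63 + duty 393.73 + delivery 199.82 = 6265.31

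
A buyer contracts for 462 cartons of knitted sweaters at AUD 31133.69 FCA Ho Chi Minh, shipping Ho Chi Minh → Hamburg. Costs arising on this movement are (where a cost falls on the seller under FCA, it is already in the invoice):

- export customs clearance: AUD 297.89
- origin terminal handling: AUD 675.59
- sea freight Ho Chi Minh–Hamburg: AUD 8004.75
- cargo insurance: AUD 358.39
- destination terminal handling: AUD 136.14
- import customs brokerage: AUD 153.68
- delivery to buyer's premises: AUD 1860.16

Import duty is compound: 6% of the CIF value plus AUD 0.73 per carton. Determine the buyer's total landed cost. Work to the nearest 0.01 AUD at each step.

Total landed cost: AUD 45070.01

FCA: the seller delivers export-cleared goods to the carrier; the buyer bears costs from that point.
Already in the invoice (seller's account under FCA): export clearance — exclude.
CIF value = FCA price + origin terminal + freight + insurance = 31133.69 + 675.59 + 8004.75 + 358.39 = 40172.42
Ad valorem component: 40172.42 × 6% = 2410.35
Specific component: 462 × 0.73 = 337.26
Import duty = 2410.35 + 337.26 = 2747.61
Buyer bears: origin terminal 675.59 + freight 8004.75 + insurance 358.39 + destination terminal 136.14 + brokerage 153.68 + delivery 1860.16 + duty 2747.61 = 13936.32
Landed cost = invoice 31133.69 + 13936.32 = 45070.01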